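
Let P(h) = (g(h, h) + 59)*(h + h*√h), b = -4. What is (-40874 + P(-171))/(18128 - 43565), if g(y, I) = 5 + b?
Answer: 51134/25437 + 10260*I*√19/8479 ≈ 2.0102 + 5.2745*I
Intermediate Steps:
g(y, I) = 1 (g(y, I) = 5 - 4 = 1)
P(h) = 60*h + 60*h^(3/2) (P(h) = (1 + 59)*(h + h*√h) = 60*(h + h^(3/2)) = 60*h + 60*h^(3/2))
(-40874 + P(-171))/(18128 - 43565) = (-40874 + (60*(-171) + 60*(-171)^(3/2)))/(18128 - 43565) = (-40874 + (-10260 + 60*(-513*I*√19)))/(-25437) = (-40874 + (-10260 - 30780*I*√19))*(-1/25437) = (-51134 - 30780*I*√19)*(-1/25437) = 51134/25437 + 10260*I*√19/8479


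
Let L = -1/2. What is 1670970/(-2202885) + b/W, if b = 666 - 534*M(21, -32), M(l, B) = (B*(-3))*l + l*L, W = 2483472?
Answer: -144610914215/121573404816 ≈ -1.1895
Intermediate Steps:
L = -½ (L = -1*½ = -½ ≈ -0.50000)
M(l, B) = -l/2 - 3*B*l (M(l, B) = (B*(-3))*l + l*(-½) = (-3*B)*l - l/2 = -3*B*l - l/2 = -l/2 - 3*B*l)
b = -1070271 (b = 666 - (-267)*21*(1 + 6*(-32)) = 666 - (-267)*21*(1 - 192) = 666 - (-267)*21*(-191) = 666 - 534*4011/2 = 666 - 1070937 = -1070271)
1670970/(-2202885) + b/W = 1670970/(-2202885) - 1070271/2483472 = 1670970*(-1/2202885) - 1070271*1/2483472 = -111398/146859 - 356757/827824 = -144610914215/121573404816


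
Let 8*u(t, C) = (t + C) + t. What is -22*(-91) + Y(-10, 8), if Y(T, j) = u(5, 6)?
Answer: 2004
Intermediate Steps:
u(t, C) = t/4 + C/8 (u(t, C) = ((t + C) + t)/8 = ((C + t) + t)/8 = (C + 2*t)/8 = t/4 + C/8)
Y(T, j) = 2 (Y(T, j) = (¼)*5 + (⅛)*6 = 5/4 + ¾ = 2)
-22*(-91) + Y(-10, 8) = -22*(-91) + 2 = 2002 + 2 = 2004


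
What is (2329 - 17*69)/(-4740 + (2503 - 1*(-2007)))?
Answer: -578/115 ≈ -5.0261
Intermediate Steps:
(2329 - 17*69)/(-4740 + (2503 - 1*(-2007))) = (2329 - 1173)/(-4740 + (2503 + 2007)) = 1156/(-4740 + 4510) = 1156/(-230) = 1156*(-1/230) = -578/115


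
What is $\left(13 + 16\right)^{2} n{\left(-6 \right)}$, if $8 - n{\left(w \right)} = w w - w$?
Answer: $-28594$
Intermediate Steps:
$n{\left(w \right)} = 8 + w - w^{2}$ ($n{\left(w \right)} = 8 - \left(w w - w\right) = 8 - \left(w^{2} - w\right) = 8 + w - w^{2}$)
$\left(13 + 16\right)^{2} n{\left(-6 \right)} = \left(13 + 16\right)^{2} \left(8 - 6 - \left(-6\right)^{2}\right) = 29^{2} \left(8 - 6 - 36\right) = 841 \left(8 - 6 - 36\right) = 841 \left(-34\right) = -28594$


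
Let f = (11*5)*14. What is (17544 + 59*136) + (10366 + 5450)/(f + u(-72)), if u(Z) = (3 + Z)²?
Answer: 141432424/5531 ≈ 25571.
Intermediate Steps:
f = 770 (f = 55*14 = 770)
(17544 + 59*136) + (10366 + 5450)/(f + u(-72)) = (17544 + 59*136) + (10366 + 5450)/(770 + (3 - 72)²) = (17544 + 8024) + 15816/(770 + (-69)²) = 25568 + 15816/(770 + 4761) = 25568 + 15816/5531 = 141432424/5531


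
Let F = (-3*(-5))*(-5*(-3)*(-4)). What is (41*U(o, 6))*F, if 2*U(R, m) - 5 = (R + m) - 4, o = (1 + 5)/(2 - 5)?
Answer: -92250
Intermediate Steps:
o = -2 (o = 6/(-3) = 6*(-⅓) = -2)
U(R, m) = ½ + R/2 + m/2 (U(R, m) = 5/2 + ((R + m) - 4)/2 = 5/2 + (-4 + R + m)/2 = 5/2 + (-2 + R/2 + m/2) = ½ + R/2 + m/2)
F = -900 (F = 15*(15*(-4)) = 15*(-60) = -900)
(41*U(o, 6))*F = (41*(½ + (½)*(-2) + (½)*6))*(-900) = (41*(½ - 1 + 3))*(-900) = (41*(5/2))*(-900) = (205/2)*(-900) = -92250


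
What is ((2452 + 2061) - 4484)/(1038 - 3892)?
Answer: -29/2854 ≈ -0.010161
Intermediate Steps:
((2452 + 2061) - 4484)/(1038 - 3892) = (4513 - 4484)/(-2854) = 29*(-1/2854) = -29/2854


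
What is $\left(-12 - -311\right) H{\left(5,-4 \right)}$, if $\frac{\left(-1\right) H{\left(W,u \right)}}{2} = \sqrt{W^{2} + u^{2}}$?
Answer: $- 598 \sqrt{41} \approx -3829.1$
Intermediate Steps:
$H{\left(W,u \right)} = - 2 \sqrt{W^{2} + u^{2}}$
$\left(-12 - -311\right) H{\left(5,-4 \right)} = \left(-12 - -311\right) \left(- 2 \sqrt{5^{2} + \left(-4\right)^{2}}\right) = \left(-12 + 311\right) \left(- 2 \sqrt{25 + 16}\right) = 299 \left(- 2 \sqrt{41}\right) = - 598 \sqrt{41}$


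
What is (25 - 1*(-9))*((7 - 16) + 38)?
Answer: 986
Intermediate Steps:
(25 - 1*(-9))*((7 - 16) + 38) = (25 + 9)*(-9 + 38) = 34*29 = 986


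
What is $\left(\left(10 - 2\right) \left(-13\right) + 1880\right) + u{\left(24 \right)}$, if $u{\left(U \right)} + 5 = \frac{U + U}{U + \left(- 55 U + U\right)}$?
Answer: $\frac{93861}{53} \approx 1771.0$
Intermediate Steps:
$u{\left(U \right)} = - \frac{267}{53}$ ($u{\left(U \right)} = -5 + \frac{U + U}{U + \left(- 55 U + U\right)} = -5 + \frac{2 U}{U - 54 U} = -5 + \frac{2 U}{\left(-53\right) U} = -5 + 2 U \left(- \frac{1}{53 U}\right) = -5 - \frac{2}{53} = - \frac{267}{53}$)
$\left(\left(10 - 2\right) \left(-13\right) + 1880\right) + u{\left(24 \right)} = \left(\left(10 - 2\right) \left(-13\right) + 1880\right) - \frac{267}{53} = \left(8 \left(-13\right) + 1880\right) - \frac{267}{53} = \left(-104 + 1880\right) - \frac{267}{53} = 1776 - \frac{267}{53} = \frac{93861}{53}$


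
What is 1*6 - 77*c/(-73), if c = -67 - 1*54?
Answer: -8879/73 ≈ -121.63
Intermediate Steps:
c = -121 (c = -67 - 54 = -121)
1*6 - 77*c/(-73) = 1*6 - (-9317)/(-73) = 6 - (-9317)*(-1)/73 = 6 - 77*121/73 = 6 - 9317/73 = -8879/73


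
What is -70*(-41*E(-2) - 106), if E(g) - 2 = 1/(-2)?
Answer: 11725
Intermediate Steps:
E(g) = 3/2 (E(g) = 2 + 1/(-2) = 2 - ½ = 3/2)
-70*(-41*E(-2) - 106) = -70*(-41*3/2 - 106) = -70*(-123/2 - 106) = -70*(-335/2) = 11725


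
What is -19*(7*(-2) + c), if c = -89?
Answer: 1957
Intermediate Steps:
-19*(7*(-2) + c) = -19*(7*(-2) - 89) = -19*(-14 - 89) = -19*(-103) = 1957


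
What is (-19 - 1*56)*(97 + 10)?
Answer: -8025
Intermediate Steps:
(-19 - 1*56)*(97 + 10) = (-19 - 56)*107 = -75*107 = -8025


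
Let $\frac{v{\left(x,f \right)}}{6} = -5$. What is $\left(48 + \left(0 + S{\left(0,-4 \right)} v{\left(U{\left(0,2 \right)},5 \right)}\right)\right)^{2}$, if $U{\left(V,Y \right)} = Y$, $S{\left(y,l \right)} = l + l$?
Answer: $82944$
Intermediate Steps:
$S{\left(y,l \right)} = 2 l$
$v{\left(x,f \right)} = -30$ ($v{\left(x,f \right)} = 6 \left(-5\right) = -30$)
$\left(48 + \left(0 + S{\left(0,-4 \right)} v{\left(U{\left(0,2 \right)},5 \right)}\right)\right)^{2} = \left(48 + \left(0 + 2 \left(-4\right) \left(-30\right)\right)\right)^{2} = \left(48 + \left(0 - -240\right)\right)^{2} = \left(48 + \left(0 + 240\right)\right)^{2} = \left(48 + 240\right)^{2} = 288^{2} = 82944$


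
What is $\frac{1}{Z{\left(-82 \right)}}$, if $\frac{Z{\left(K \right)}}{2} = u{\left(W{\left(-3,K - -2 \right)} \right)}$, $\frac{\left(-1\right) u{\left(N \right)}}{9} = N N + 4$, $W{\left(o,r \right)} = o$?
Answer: $- \frac{1}{234} \approx -0.0042735$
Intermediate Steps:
$u{\left(N \right)} = -36 - 9 N^{2}$ ($u{\left(N \right)} = - 9 \left(N N + 4\right) = - 9 \left(N^{2} + 4\right) = - 9 \left(4 + N^{2}\right) = -36 - 9 N^{2}$)
$Z{\left(K \right)} = -234$ ($Z{\left(K \right)} = 2 \left(-36 - 9 \left(-3\right)^{2}\right) = 2 \left(-36 - 81\right) = 2 \left(-117\right) = -234$)
$\frac{1}{Z{\left(-82 \right)}} = \frac{1}{-234} = - \frac{1}{234}$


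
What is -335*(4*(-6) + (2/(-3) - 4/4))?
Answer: 25795/3 ≈ 8598.3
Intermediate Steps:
-335*(4*(-6) + (2/(-3) - 4/4)) = -335*(-24 + (2*(-⅓) - 4*¼)) = -335*(-24 + (-⅔ - 1)) = -335*(-24 - 5/3) = -335*(-77/3) = 25795/3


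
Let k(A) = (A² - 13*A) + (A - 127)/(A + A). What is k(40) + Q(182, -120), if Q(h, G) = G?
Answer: 76713/80 ≈ 958.91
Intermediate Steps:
k(A) = A² - 13*A + (-127 + A)/(2*A) (k(A) = (A² - 13*A) + (-127 + A)/((2*A)) = (A² - 13*A) + (-127 + A)*(1/(2*A)) = (A² - 13*A) + (-127 + A)/(2*A) = A² - 13*A + (-127 + A)/(2*A))
k(40) + Q(182, -120) = (½ + 40² - 13*40 - 127/2/40) - 120 = (½ + 1600 - 520 - 127/2*1/40) - 120 = (½ + 1600 - 520 - 127/80) - 120 = 86313/80 - 120 = 76713/80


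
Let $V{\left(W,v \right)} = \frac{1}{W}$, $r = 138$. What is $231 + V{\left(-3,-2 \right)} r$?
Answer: $185$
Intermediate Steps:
$231 + V{\left(-3,-2 \right)} r = 231 + \frac{1}{-3} \cdot 138 = 231 - 46 = 185$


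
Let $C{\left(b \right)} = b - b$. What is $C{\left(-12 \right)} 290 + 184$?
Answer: $184$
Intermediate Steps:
$C{\left(b \right)} = 0$
$C{\left(-12 \right)} 290 + 184 = 0 \cdot 290 + 184 = 0 + 184 = 184$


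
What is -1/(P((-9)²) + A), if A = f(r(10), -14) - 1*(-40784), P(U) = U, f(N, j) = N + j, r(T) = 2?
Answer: -1/40853 ≈ -2.4478e-5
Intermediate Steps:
A = 40772 (A = (2 - 14) - 1*(-40784) = -12 + 40784 = 40772)
-1/(P((-9)²) + A) = -1/((-9)² + 40772) = -1/(81 + 40772) = -1/40853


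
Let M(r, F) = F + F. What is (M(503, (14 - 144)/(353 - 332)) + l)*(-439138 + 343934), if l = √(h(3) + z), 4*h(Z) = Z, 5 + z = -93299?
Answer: 24753040/21 - 47602*I*√373213 ≈ 1.1787e+6 - 2.9081e+7*I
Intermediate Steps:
z = -93304 (z = -5 - 93299 = -93304)
h(Z) = Z/4
l = I*√373213/2 (l = √((¼)*3 - 93304) = √(¾ - 93304) = √(-373213/4) = I*√373213/2 ≈ 305.46*I)
M(r, F) = 2*F
(M(503, (14 - 144)/(353 - 332)) + l)*(-439138 + 343934) = (2*((14 - 144)/(353 - 332)) + I*√373213/2)*(-439138 + 343934) = (2*(-130/21) + I*√373213/2)*(-95204) = (-260/21 + I*√373213/2)*(-95204) = 24753040/21 - 47602*I*√373213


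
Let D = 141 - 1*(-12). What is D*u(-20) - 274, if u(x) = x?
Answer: -3334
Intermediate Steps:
D = 153 (D = 141 + 12 = 153)
D*u(-20) - 274 = 153*(-20) - 274 = -3060 - 274 = -3334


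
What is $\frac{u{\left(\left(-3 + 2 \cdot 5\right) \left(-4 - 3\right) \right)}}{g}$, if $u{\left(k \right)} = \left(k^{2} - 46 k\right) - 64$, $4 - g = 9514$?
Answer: $- \frac{4591}{9510} \approx -0.48276$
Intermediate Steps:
$g = -9510$ ($g = 4 - 9514 = -9510$)
$u{\left(k \right)} = -64 + k^{2} - 46 k$
$\frac{u{\left(\left(-3 + 2 \cdot 5\right) \left(-4 - 3\right) \right)}}{g} = \frac{-64 + \left(\left(-3 + 2 \cdot 5\right) \left(-4 - 3\right)\right)^{2} - 46 \left(-3 + 2 \cdot 5\right) \left(-4 - 3\right)}{-9510} = \left(-64 + \left(\left(-3 + 10\right) \left(-7\right)\right)^{2} - 46 \left(-3 + 10\right) \left(-7\right)\right) \left(- \frac{1}{9510}\right) = \left(-64 + \left(7 \left(-7\right)\right)^{2} - 46 \cdot 7 \left(-7\right)\right) \left(- \frac{1}{9510}\right) = \left(-64 + \left(-49\right)^{2} - -2254\right) \left(- \frac{1}{9510}\right) = \left(-64 + 2401 + 2254\right) \left(- \frac{1}{9510}\right) = 4591 \left(- \frac{1}{9510}\right) = - \frac{4591}{9510}$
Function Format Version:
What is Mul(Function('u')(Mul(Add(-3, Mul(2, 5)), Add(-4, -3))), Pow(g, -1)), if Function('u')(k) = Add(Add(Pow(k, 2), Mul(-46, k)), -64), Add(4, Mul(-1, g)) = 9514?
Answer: Rational(-4591, 9510) ≈ -0.48276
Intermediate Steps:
g = -9510 (g = Add(4, Mul(-1, 9514)) = Add(4, -9514) = -9510)
Function('u')(k) = Add(-64, Pow(k, 2), Mul(-46, k))
Mul(Function('u')(Mul(Add(-3, Mul(2, 5)), Add(-4, -3))), Pow(g, -1)) = Mul(Add(-64, Pow(Mul(Add(-3, Mul(2, 5)), Add(-4, -3)), 2), Mul(-46, Mul(Add(-3, Mul(2, 5)), Add(-4, -3)))), Pow(-9510, -1)) = Mul(Add(-64, Pow(Mul(Add(-3, 10), -7), 2), Mul(-46, Mul(Add(-3, 10), -7))), Rational(-1, 9510)) = Mul(Add(-64, Pow(Mul(7, -7), 2), Mul(-46, Mul(7, -7))), Rational(-1, 9510)) = Mul(Add(-64, Pow(-49, 2), Mul(-46, -49)), Rational(-1, 9510)) = Mul(Add(-64, 2401, 2254), Rational(-1, 9510)) = Mul(4591, Rational(-1, 9510)) = Rational(-4591, 9510)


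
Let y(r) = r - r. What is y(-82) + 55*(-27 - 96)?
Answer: -6765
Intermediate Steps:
y(r) = 0
y(-82) + 55*(-27 - 96) = 0 + 55*(-27 - 96) = 0 + 55*(-123) = 0 - 6765 = -6765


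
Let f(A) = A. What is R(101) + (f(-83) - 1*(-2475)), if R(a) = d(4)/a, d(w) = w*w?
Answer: 241608/101 ≈ 2392.2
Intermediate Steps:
d(w) = w**2
R(a) = 16/a (R(a) = 4**2/a = 16/a)
R(101) + (f(-83) - 1*(-2475)) = 16/101 + (-83 - 1*(-2475)) = 16*(1/101) + (-83 + 2475) = 16/101 + 2392 = 241608/101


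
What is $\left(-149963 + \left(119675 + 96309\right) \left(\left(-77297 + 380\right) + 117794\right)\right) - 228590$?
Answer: $8828399415$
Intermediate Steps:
$\left(-149963 + \left(119675 + 96309\right) \left(\left(-77297 + 380\right) + 117794\right)\right) - 228590 = \left(-149963 + 215984 \left(-76917 + 117794\right)\right) - 228590 = \left(-149963 + 215984 \cdot 40877\right) - 228590 = \left(-149963 + 8828777968\right) - 228590 = 8828628005 - 228590 = 8828399415$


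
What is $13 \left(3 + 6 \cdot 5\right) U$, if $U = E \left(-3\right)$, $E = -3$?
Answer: $3861$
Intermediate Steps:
$U = 9$ ($U = \left(-3\right) \left(-3\right) = 9$)
$13 \left(3 + 6 \cdot 5\right) U = 13 \left(3 + 6 \cdot 5\right) 9 = 13 \left(3 + 30\right) 9 = 13 \cdot 33 \cdot 9 = 429 \cdot 9 = 3861$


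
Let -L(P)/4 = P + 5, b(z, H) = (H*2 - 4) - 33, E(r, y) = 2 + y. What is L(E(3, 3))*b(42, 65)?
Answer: -3720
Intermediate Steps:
b(z, H) = -37 + 2*H (b(z, H) = (2*H - 4) - 33 = (-4 + 2*H) - 33 = -37 + 2*H)
L(P) = -20 - 4*P (L(P) = -4*(P + 5) = -4*(5 + P) = -20 - 4*P)
L(E(3, 3))*b(42, 65) = (-20 - 4*(2 + 3))*(-37 + 2*65) = (-20 - 4*5)*(-37 + 130) = (-20 - 20)*93 = -40*93 = -3720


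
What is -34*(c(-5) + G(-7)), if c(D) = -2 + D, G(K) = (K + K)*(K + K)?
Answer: -6426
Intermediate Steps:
G(K) = 4*K**2 (G(K) = (2*K)*(2*K) = 4*K**2)
-34*(c(-5) + G(-7)) = -34*((-2 - 5) + 4*(-7)**2) = -34*(-7 + 4*49) = -34*(-7 + 196) = -34*189 = -6426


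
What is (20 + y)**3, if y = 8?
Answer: 21952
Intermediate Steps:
(20 + y)**3 = (20 + 8)**3 = 28**3 = 21952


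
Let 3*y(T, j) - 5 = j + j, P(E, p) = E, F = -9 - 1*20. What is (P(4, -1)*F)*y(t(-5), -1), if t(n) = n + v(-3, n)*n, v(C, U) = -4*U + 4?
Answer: -116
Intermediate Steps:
F = -29 (F = -9 - 20 = -29)
v(C, U) = 4 - 4*U
t(n) = n + n*(4 - 4*n) (t(n) = n + (4 - 4*n)*n = n + n*(4 - 4*n))
y(T, j) = 5/3 + 2*j/3 (y(T, j) = 5/3 + (j + j)/3 = 5/3 + (2*j)/3 = 5/3 + 2*j/3)
(P(4, -1)*F)*y(t(-5), -1) = (4*(-29))*(5/3 + (⅔)*(-1)) = -116*(5/3 - ⅔) = -116*1 = -116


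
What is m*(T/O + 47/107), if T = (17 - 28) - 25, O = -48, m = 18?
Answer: 4581/214 ≈ 21.407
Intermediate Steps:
T = -36 (T = -11 - 25 = -36)
m*(T/O + 47/107) = 18*(-36/(-48) + 47/107) = 18*(-36*(-1/48) + 47*(1/107)) = 18*(¾ + 47/107) = 18*(509/428) = 4581/214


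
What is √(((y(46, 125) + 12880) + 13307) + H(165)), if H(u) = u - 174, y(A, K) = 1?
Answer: √26179 ≈ 161.80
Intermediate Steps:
H(u) = -174 + u
√(((y(46, 125) + 12880) + 13307) + H(165)) = √(((1 + 12880) + 13307) + (-174 + 165)) = √((12881 + 13307) - 9) = √(26188 - 9) = √26179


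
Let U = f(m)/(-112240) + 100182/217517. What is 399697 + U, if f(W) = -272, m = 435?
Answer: 609891066302754/1525881755 ≈ 3.9970e+5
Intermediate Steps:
U = 706474519/1525881755 (U = -272/(-112240) + 100182/217517 = -272*(-1/112240) + 100182*(1/217517) = 17/7015 + 100182/217517 = 706474519/1525881755 ≈ 0.46299)
399697 + U = 399697 + 706474519/1525881755 = 609891066302754/1525881755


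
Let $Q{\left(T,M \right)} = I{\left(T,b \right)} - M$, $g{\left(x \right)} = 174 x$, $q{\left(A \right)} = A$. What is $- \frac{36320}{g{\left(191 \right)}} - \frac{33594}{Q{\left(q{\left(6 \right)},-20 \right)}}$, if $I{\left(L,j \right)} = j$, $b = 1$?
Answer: $- \frac{186204286}{116319} \approx -1600.8$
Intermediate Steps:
$Q{\left(T,M \right)} = 1 - M$
$- \frac{36320}{g{\left(191 \right)}} - \frac{33594}{Q{\left(q{\left(6 \right)},-20 \right)}} = - \frac{36320}{174 \cdot 191} - \frac{33594}{1 - -20} = - \frac{36320}{33234} - \frac{33594}{1 + 20} = \left(-36320\right) \frac{1}{33234} - \frac{33594}{21} = - \frac{18160}{16617} - \frac{11198}{7} = - \frac{186204286}{116319}$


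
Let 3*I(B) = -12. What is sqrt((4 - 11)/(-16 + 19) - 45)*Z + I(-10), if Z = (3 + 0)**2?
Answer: -4 + 3*I*sqrt(426) ≈ -4.0 + 61.919*I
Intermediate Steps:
Z = 9 (Z = 3**2 = 9)
I(B) = -4 (I(B) = (1/3)*(-12) = -4)
sqrt((4 - 11)/(-16 + 19) - 45)*Z + I(-10) = sqrt((4 - 11)/(-16 + 19) - 45)*9 - 4 = sqrt(-7/3 - 45)*9 - 4 = sqrt(-142/3)*9 - 4 = (I*sqrt(426)/3)*9 - 4 = 3*I*sqrt(426) - 4 = -4 + 3*I*sqrt(426)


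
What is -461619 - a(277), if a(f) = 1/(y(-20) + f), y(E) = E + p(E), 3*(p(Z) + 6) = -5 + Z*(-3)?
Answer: -372988155/808 ≈ -4.6162e+5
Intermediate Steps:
p(Z) = -23/3 - Z (p(Z) = -6 + (-5 + Z*(-3))/3 = -6 + (-5 - 3*Z)/3 = -6 + (-5/3 - Z) = -23/3 - Z)
y(E) = -23/3 (y(E) = E + (-23/3 - E) = -23/3)
a(f) = 1/(-23/3 + f)
-461619 - a(277) = -461619 - 3/(-23 + 3*277) = -461619 - 3/(-23 + 831) = -461619 - 3/808 = -372988155/808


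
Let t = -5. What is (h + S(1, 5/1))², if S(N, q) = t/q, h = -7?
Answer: 64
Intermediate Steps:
S(N, q) = -5/q
(h + S(1, 5/1))² = (-7 - 5/(5/1))² = (-7 - 5/(5*1))² = (-7 - 5/5)² = (-7 - 5*⅕)² = (-7 - 1)² = (-8)² = 64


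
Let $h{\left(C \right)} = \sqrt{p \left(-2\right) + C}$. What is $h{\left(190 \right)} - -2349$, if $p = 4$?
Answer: $2349 + \sqrt{182} \approx 2362.5$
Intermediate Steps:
$h{\left(C \right)} = \sqrt{-8 + C}$ ($h{\left(C \right)} = \sqrt{4 \left(-2\right) + C} = \sqrt{-8 + C}$)
$h{\left(190 \right)} - -2349 = \sqrt{-8 + 190} - -2349 = \sqrt{182} + 2349 = 2349 + \sqrt{182}$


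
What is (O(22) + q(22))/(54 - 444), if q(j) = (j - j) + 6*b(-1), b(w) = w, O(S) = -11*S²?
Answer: 41/3 ≈ 13.667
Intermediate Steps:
q(j) = -6 (q(j) = (j - j) + 6*(-1) = 0 - 6 = -6)
(O(22) + q(22))/(54 - 444) = (-11*22² - 6)/(54 - 444) = (-11*484 - 6)/(-390) = (-5324 - 6)*(-1/390) = -5330*(-1/390) = 41/3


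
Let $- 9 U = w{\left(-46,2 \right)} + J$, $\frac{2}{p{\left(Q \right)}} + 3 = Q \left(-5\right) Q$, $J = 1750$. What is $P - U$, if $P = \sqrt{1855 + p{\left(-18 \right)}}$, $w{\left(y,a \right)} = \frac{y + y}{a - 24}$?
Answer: $\frac{2144}{11} + \frac{\sqrt{4886306049}}{1623} \approx 237.98$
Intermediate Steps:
$p{\left(Q \right)} = \frac{2}{-3 - 5 Q^{2}}$ ($p{\left(Q \right)} = \frac{2}{-3 + Q \left(-5\right) Q} = \frac{2}{-3 + - 5 Q Q} = \frac{2}{-3 - 5 Q^{2}}$)
$w{\left(y,a \right)} = \frac{2 y}{-24 + a}$
$U = - \frac{2144}{11}$ ($U = - \frac{2 \left(-46\right) \frac{1}{-24 + 2} + 1750}{9} = - \frac{2 \left(-46\right) \frac{1}{-22} + 1750}{9} = - \frac{2 \left(-46\right) \left(- \frac{1}{22}\right) + 1750}{9} = - \frac{\frac{46}{11} + 1750}{9} = \left(- \frac{1}{9}\right) \frac{19296}{11} = - \frac{2144}{11} \approx -194.91$)
$P = \frac{\sqrt{4886306049}}{1623}$ ($P = \sqrt{1855 - \frac{2}{3 + 5 \left(-18\right)^{2}}} = \sqrt{1855 - \frac{2}{3 + 5 \cdot 324}} = \sqrt{1855 - \frac{2}{3 + 1620}} = \sqrt{1855 - \frac{2}{1623}} = \sqrt{\frac{3010663}{1623}} = \frac{\sqrt{4886306049}}{1623} \approx 43.07$)
$P - U = \frac{\sqrt{4886306049}}{1623} - - \frac{2144}{11} = \frac{\sqrt{4886306049}}{1623} + \frac{2144}{11} = \frac{2144}{11} + \frac{\sqrt{4886306049}}{1623}$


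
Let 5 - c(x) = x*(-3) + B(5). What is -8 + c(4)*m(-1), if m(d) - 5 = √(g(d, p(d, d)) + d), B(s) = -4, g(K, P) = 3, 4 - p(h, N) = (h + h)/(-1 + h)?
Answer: 97 + 21*√2 ≈ 126.70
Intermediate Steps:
p(h, N) = 4 - 2*h/(-1 + h) (p(h, N) = 4 - (h + h)/(-1 + h) = 4 - 2*h/(-1 + h))
m(d) = 5 + √(3 + d)
c(x) = 9 + 3*x (c(x) = 5 - (x*(-3) - 4) = 5 - (-3*x - 4) = 5 - (-4 - 3*x) = 5 + (4 + 3*x) = 9 + 3*x)
-8 + c(4)*m(-1) = -8 + (9 + 3*4)*(5 + √(3 - 1)) = -8 + (9 + 12)*(5 + √2) = -8 + 21*(5 + √2) = -8 + (105 + 21*√2) = 97 + 21*√2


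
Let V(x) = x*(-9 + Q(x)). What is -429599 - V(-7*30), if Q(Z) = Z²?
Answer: 8829511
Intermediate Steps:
V(x) = x*(-9 + x²)
-429599 - V(-7*30) = -429599 - (-7*30)*(-9 + (-7*30)²) = -429599 - (-210)*(-9 + (-210)²) = -429599 - (-210)*(-9 + 44100) = -429599 - (-210)*44091 = -429599 - 1*(-9259110) = -429599 + 9259110 = 8829511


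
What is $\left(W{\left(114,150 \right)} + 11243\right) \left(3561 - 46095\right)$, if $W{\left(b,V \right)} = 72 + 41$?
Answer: $-483016104$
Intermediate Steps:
$W{\left(b,V \right)} = 113$
$\left(W{\left(114,150 \right)} + 11243\right) \left(3561 - 46095\right) = \left(113 + 11243\right) \left(3561 - 46095\right) = 11356 \left(-42534\right) = -483016104$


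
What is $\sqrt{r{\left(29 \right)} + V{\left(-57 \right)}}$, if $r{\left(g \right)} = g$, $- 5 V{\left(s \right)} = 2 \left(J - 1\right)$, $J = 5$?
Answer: $\frac{\sqrt{685}}{5} \approx 5.2345$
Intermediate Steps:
$V{\left(s \right)} = - \frac{8}{5}$ ($V{\left(s \right)} = - \frac{2 \left(5 - 1\right)}{5} = - \frac{2 \cdot 4}{5} = \left(- \frac{1}{5}\right) 8 = - \frac{8}{5}$)
$\sqrt{r{\left(29 \right)} + V{\left(-57 \right)}} = \sqrt{29 - \frac{8}{5}} = \sqrt{\frac{137}{5}} = \frac{\sqrt{685}}{5}$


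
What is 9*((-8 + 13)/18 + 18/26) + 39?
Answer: 1241/26 ≈ 47.731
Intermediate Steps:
9*((-8 + 13)/18 + 18/26) + 39 = 9*(5*(1/18) + 18*(1/26)) + 39 = 9*(5/18 + 9/13) + 39 = 9*(227/234) + 39 = 227/26 + 39 = 1241/26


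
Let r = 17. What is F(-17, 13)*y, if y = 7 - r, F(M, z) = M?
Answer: 170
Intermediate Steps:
y = -10 (y = 7 - 1*17 = 7 - 17 = -10)
F(-17, 13)*y = -17*(-10) = 170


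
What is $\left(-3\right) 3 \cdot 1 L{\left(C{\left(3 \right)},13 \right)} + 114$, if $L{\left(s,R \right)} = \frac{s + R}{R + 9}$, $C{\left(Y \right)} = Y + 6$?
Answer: $105$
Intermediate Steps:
$C{\left(Y \right)} = 6 + Y$
$L{\left(s,R \right)} = \frac{R + s}{9 + R}$
$\left(-3\right) 3 \cdot 1 L{\left(C{\left(3 \right)},13 \right)} + 114 = \left(-3\right) 3 \cdot 1 \frac{13 + \left(6 + 3\right)}{9 + 13} + 114 = \left(-9\right) 1 \frac{13 + 9}{22} + 114 = - 9 \cdot \frac{1}{22} \cdot 22 + 114 = \left(-9\right) 1 + 114 = -9 + 114 = 105$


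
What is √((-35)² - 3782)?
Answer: I*√2557 ≈ 50.567*I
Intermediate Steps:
√((-35)² - 3782) = √(1225 - 3782) = √(-2557) = I*√2557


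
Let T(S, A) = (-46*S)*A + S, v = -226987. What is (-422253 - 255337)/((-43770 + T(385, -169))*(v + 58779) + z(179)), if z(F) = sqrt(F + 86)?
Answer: 67236870536161120/49232400446541974693067 + 135518*sqrt(265)/49232400446541974693067 ≈ 1.3657e-6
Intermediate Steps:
z(F) = sqrt(86 + F)
T(S, A) = S - 46*A*S (T(S, A) = -46*A*S + S = S - 46*A*S)
(-422253 - 255337)/((-43770 + T(385, -169))*(v + 58779) + z(179)) = (-422253 - 255337)/((-43770 + 385*(1 - 46*(-169)))*(-226987 + 58779) + sqrt(86 + 179)) = -677590/((-43770 + 385*(1 + 7774))*(-168208) + sqrt(265)) = -677590/((-43770 + 385*7775)*(-168208) + sqrt(265)) = -677590/((-43770 + 2993375)*(-168208) + sqrt(265)) = -677590/(2949605*(-168208) + sqrt(265)) = -677590/(-496147157840 + sqrt(265))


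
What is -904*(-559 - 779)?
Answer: 1209552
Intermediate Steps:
-904*(-559 - 779) = -904*(-1338) = 1209552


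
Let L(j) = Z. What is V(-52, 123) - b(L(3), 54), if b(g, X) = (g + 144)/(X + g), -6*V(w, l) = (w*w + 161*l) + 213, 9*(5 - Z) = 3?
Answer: -1000349/264 ≈ -3789.2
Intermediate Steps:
Z = 14/3 (Z = 5 - ⅑*3 = 5 - ⅓ = 14/3 ≈ 4.6667)
V(w, l) = -71/2 - 161*l/6 - w²/6 (V(w, l) = -((w*w + 161*l) + 213)/6 = -((w² + 161*l) + 213)/6 = -(213 + w² + 161*l)/6 = -71/2 - 161*l/6 - w²/6)
L(j) = 14/3
b(g, X) = (144 + g)/(X + g)
V(-52, 123) - b(L(3), 54) = (-71/2 - 161/6*123 - ⅙*(-52)²) - (144 + 14/3)/(54 + 14/3) = (-71/2 - 6601/2 - ⅙*2704) - 446/(176/3*3) = (-71/2 - 6601/2 - 1352/3) - 3*446/(176*3) = -11360/3 - 1*223/88 = -11360/3 - 223/88 = -1000349/264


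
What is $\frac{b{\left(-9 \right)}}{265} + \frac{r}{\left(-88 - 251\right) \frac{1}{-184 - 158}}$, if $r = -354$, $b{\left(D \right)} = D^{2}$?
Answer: $- \frac{10685187}{29945} \approx -356.83$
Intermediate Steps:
$\frac{b{\left(-9 \right)}}{265} + \frac{r}{\left(-88 - 251\right) \frac{1}{-184 - 158}} = \frac{\left(-9\right)^{2}}{265} - \frac{354}{\left(-88 - 251\right) \frac{1}{-184 - 158}} = 81 \cdot \frac{1}{265} - \frac{354}{\left(-339\right) \frac{1}{-342}} = \frac{81}{265} - \frac{354}{\left(-339\right) \left(- \frac{1}{342}\right)} = \frac{81}{265} - \frac{354}{\frac{113}{114}} = \frac{81}{265} - \frac{40356}{113} = - \frac{10685187}{29945}$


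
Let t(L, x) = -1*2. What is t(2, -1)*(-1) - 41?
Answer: -39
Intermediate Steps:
t(L, x) = -2
t(2, -1)*(-1) - 41 = -2*(-1) - 41 = 2 - 41 = -39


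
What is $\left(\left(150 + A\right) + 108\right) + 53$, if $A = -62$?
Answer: $249$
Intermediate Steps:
$\left(\left(150 + A\right) + 108\right) + 53 = \left(\left(150 - 62\right) + 108\right) + 53 = \left(88 + 108\right) + 53 = 196 + 53 = 249$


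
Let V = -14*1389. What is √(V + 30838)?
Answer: 8*√178 ≈ 106.73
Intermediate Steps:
V = -19446
√(V + 30838) = √(-19446 + 30838) = √11392 = 8*√178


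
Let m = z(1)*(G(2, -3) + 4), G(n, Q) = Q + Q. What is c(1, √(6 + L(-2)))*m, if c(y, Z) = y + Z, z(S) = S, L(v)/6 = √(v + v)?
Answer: -2 - 2*√(6 + 12*I) ≈ -8.2316 - 3.8513*I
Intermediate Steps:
L(v) = 6*√2*√v (L(v) = 6*√(v + v) = 6*√(2*v) = 6*(√2*√v) = 6*√2*√v)
G(n, Q) = 2*Q
m = -2 (m = 1*(2*(-3) + 4) = 1*(-6 + 4) = 1*(-2) = -2)
c(y, Z) = Z + y
c(1, √(6 + L(-2)))*m = (√(6 + 6*√2*√(-2)) + 1)*(-2) = (√(6 + 6*√2*(I*√2)) + 1)*(-2) = (√(6 + 12*I) + 1)*(-2) = (1 + √(6 + 12*I))*(-2) = -2 - 2*√(6 + 12*I)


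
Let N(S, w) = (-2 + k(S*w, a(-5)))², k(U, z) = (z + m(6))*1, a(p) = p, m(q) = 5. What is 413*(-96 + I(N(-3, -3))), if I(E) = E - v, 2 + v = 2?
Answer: -37996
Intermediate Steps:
v = 0 (v = -2 + 2 = 0)
k(U, z) = 5 + z (k(U, z) = (z + 5)*1 = (5 + z)*1 = 5 + z)
N(S, w) = 4 (N(S, w) = (-2 + (5 - 5))² = (-2 + 0)² = (-2)² = 4)
I(E) = E (I(E) = E - 1*0 = E + 0 = E)
413*(-96 + I(N(-3, -3))) = 413*(-96 + 4) = 413*(-92) = -37996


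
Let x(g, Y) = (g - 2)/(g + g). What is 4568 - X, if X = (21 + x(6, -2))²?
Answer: 37016/9 ≈ 4112.9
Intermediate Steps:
x(g, Y) = (-2 + g)/(2*g) (x(g, Y) = (-2 + g)/((2*g)) = (-2 + g)*(1/(2*g)) = (-2 + g)/(2*g))
X = 4096/9 (X = (21 + (½)*(-2 + 6)/6)² = (21 + (½)*(⅙)*4)² = (21 + ⅓)² = (64/3)² = 4096/9 ≈ 455.11)
4568 - X = 4568 - 1*4096/9 = 4568 - 4096/9 = 37016/9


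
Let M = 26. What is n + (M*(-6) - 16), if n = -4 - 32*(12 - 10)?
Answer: -240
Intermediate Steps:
n = -68 (n = -4 - 32*2 = -4 - 64 = -68)
n + (M*(-6) - 16) = -68 + (26*(-6) - 16) = -68 + (-156 - 16) = -68 - 172 = -240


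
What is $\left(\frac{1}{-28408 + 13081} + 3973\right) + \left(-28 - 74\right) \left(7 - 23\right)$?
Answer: $\frac{85907834}{15327} \approx 5605.0$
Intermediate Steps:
$\left(\frac{1}{-28408 + 13081} + 3973\right) + \left(-28 - 74\right) \left(7 - 23\right) = \left(\frac{1}{-15327} + 3973\right) - -1632 = \left(- \frac{1}{15327} + 3973\right) + 1632 = \frac{60894170}{15327} + 1632 = \frac{85907834}{15327}$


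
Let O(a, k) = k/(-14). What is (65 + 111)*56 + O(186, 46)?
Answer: 68969/7 ≈ 9852.7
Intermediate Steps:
O(a, k) = -k/14 (O(a, k) = k*(-1/14) = -k/14)
(65 + 111)*56 + O(186, 46) = (65 + 111)*56 - 1/14*46 = 176*56 - 23/7 = 9856 - 23/7 = 68969/7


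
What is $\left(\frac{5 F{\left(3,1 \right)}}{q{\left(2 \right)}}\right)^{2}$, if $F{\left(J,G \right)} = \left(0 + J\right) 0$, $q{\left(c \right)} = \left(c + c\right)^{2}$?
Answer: $0$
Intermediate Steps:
$q{\left(c \right)} = 4 c^{2}$ ($q{\left(c \right)} = \left(2 c\right)^{2} = 4 c^{2}$)
$F{\left(J,G \right)} = 0$ ($F{\left(J,G \right)} = J 0 = 0$)
$\left(\frac{5 F{\left(3,1 \right)}}{q{\left(2 \right)}}\right)^{2} = \left(\frac{5 \cdot 0}{4 \cdot 2^{2}}\right)^{2} = \left(\frac{0}{4 \cdot 4}\right)^{2} = \left(\frac{0}{16}\right)^{2} = \left(0 \cdot \frac{1}{16}\right)^{2} = 0^{2} = 0$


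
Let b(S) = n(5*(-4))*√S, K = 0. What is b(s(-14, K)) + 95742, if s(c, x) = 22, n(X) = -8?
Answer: 95742 - 8*√22 ≈ 95705.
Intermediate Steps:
b(S) = -8*√S
b(s(-14, K)) + 95742 = -8*√22 + 95742 = 95742 - 8*√22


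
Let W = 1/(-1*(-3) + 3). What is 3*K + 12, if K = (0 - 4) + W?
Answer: ½ ≈ 0.50000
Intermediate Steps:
W = ⅙ (W = 1/(3 + 3) = 1/6 = ⅙ ≈ 0.16667)
K = -23/6 (K = (0 - 4) + ⅙ = -4 + ⅙ = -23/6 ≈ -3.8333)
3*K + 12 = 3*(-23/6) + 12 = -23/2 + 12 = ½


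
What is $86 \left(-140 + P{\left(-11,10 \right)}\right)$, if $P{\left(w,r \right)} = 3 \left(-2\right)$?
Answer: $-12556$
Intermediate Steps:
$P{\left(w,r \right)} = -6$
$86 \left(-140 + P{\left(-11,10 \right)}\right) = 86 \left(-140 - 6\right) = 86 \left(-146\right) = -12556$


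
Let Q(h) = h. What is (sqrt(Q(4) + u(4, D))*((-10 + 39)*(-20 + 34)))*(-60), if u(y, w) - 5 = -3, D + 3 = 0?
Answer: -24360*sqrt(6) ≈ -59670.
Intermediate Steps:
D = -3 (D = -3 + 0 = -3)
u(y, w) = 2 (u(y, w) = 5 - 3 = 2)
(sqrt(Q(4) + u(4, D))*((-10 + 39)*(-20 + 34)))*(-60) = (sqrt(4 + 2)*((-10 + 39)*(-20 + 34)))*(-60) = (sqrt(6)*(29*14))*(-60) = (sqrt(6)*406)*(-60) = (406*sqrt(6))*(-60) = -24360*sqrt(6)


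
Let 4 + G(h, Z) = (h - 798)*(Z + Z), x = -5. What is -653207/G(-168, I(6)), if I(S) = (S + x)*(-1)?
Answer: -653207/1928 ≈ -338.80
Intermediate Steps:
I(S) = 5 - S (I(S) = (S - 5)*(-1) = (-5 + S)*(-1) = 5 - S)
G(h, Z) = -4 + 2*Z*(-798 + h) (G(h, Z) = -4 + (h - 798)*(Z + Z) = -4 + (-798 + h)*(2*Z) = -4 + 2*Z*(-798 + h))
-653207/G(-168, I(6)) = -653207/(-4 - 1596*(5 - 1*6) + 2*(5 - 1*6)*(-168)) = -653207/(-4 - 1596*(5 - 6) + 2*(5 - 6)*(-168)) = -653207/(-4 - 1596*(-1) + 2*(-1)*(-168)) = -653207/(-4 + 1596 + 336) = -653207/1928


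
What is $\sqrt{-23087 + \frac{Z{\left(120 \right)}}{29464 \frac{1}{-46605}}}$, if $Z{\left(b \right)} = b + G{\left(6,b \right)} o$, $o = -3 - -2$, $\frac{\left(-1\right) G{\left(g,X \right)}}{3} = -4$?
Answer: $\frac{17 i \sqrt{4366513238}}{7366} \approx 152.51 i$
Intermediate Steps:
$G{\left(g,X \right)} = 12$ ($G{\left(g,X \right)} = \left(-3\right) \left(-4\right) = 12$)
$o = -1$ ($o = -3 + 2 = -1$)
$Z{\left(b \right)} = -12 + b$ ($Z{\left(b \right)} = b + 12 \left(-1\right) = b - 12 = -12 + b$)
$\sqrt{-23087 + \frac{Z{\left(120 \right)}}{29464 \frac{1}{-46605}}} = \sqrt{-23087 + \frac{-12 + 120}{29464 \frac{1}{-46605}}} = \sqrt{-23087 + \frac{108}{29464 \left(- \frac{1}{46605}\right)}} = \sqrt{-23087 + \frac{108}{- \frac{29464}{46605}}} = \sqrt{-23087 + 108 \left(- \frac{46605}{29464}\right)} = \sqrt{-23087 - \frac{1258335}{7366}} = \sqrt{- \frac{171317177}{7366}} = \frac{17 i \sqrt{4366513238}}{7366}$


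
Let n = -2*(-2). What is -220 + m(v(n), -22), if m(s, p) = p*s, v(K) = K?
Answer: -308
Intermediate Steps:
n = 4
-220 + m(v(n), -22) = -220 - 22*4 = -220 - 88 = -308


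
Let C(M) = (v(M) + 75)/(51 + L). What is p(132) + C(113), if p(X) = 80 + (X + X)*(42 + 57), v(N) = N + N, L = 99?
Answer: 3932701/150 ≈ 26218.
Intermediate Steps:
v(N) = 2*N
C(M) = ½ + M/75 (C(M) = (2*M + 75)/(51 + 99) = (75 + 2*M)/150 = (75 + 2*M)*(1/150) = ½ + M/75)
p(X) = 80 + 198*X (p(X) = 80 + (2*X)*99 = 80 + 198*X)
p(132) + C(113) = (80 + 198*132) + (½ + (1/75)*113) = (80 + 26136) + (½ + 113/75) = 26216 + 301/150 = 3932701/150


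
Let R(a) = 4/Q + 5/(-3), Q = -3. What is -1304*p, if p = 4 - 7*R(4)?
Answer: -32600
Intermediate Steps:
R(a) = -3 (R(a) = 4/(-3) + 5/(-3) = 4*(-⅓) + 5*(-⅓) = -4/3 - 5/3 = -3)
p = 25 (p = 4 - 7*(-3) = 4 + 21 = 25)
-1304*p = -1304*25 = -32600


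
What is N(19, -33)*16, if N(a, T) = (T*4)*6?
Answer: -12672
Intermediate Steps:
N(a, T) = 24*T (N(a, T) = (4*T)*6 = 24*T)
N(19, -33)*16 = (24*(-33))*16 = -792*16 = -12672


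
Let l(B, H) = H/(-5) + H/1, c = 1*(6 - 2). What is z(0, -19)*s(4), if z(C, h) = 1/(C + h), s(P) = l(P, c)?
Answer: -16/95 ≈ -0.16842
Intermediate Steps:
c = 4 (c = 1*4 = 4)
l(B, H) = 4*H/5 (l(B, H) = H*(-⅕) + H*1 = -H/5 + H = 4*H/5)
s(P) = 16/5 (s(P) = (⅘)*4 = 16/5)
z(0, -19)*s(4) = (16/5)/(0 - 19) = (16/5)/(-19) = -1/19*16/5 = -16/95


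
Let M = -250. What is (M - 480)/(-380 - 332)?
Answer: 365/356 ≈ 1.0253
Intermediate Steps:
(M - 480)/(-380 - 332) = (-250 - 480)/(-380 - 332) = -730/(-712) = -730*(-1/712) = 365/356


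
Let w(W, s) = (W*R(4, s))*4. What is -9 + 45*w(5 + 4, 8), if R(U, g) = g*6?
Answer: 77751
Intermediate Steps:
R(U, g) = 6*g
w(W, s) = 24*W*s (w(W, s) = (W*(6*s))*4 = (6*W*s)*4 = 24*W*s)
-9 + 45*w(5 + 4, 8) = -9 + 45*(24*(5 + 4)*8) = -9 + 45*(24*9*8) = -9 + 45*1728 = -9 + 77760 = 77751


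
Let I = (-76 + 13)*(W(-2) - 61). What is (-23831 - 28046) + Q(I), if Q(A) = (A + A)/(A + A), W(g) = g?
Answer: -51876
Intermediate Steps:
I = 3969 (I = (-76 + 13)*(-2 - 61) = -63*(-63) = 3969)
Q(A) = 1 (Q(A) = (2*A)/((2*A)) = (2*A)*(1/(2*A)) = 1)
(-23831 - 28046) + Q(I) = (-23831 - 28046) + 1 = -51877 + 1 = -51876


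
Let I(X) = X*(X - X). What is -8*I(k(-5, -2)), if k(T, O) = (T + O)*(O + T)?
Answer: 0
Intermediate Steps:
k(T, O) = (O + T)² (k(T, O) = (O + T)*(O + T) = (O + T)²)
I(X) = 0 (I(X) = X*0 = 0)
-8*I(k(-5, -2)) = -8*0 = 0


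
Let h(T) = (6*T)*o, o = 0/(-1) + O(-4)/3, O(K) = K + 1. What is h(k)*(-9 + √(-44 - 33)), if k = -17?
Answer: -918 + 102*I*√77 ≈ -918.0 + 895.05*I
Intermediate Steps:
O(K) = 1 + K
o = -1 (o = 0/(-1) + (1 - 4)/3 = 0*(-1) - 3*⅓ = 0 - 1 = -1)
h(T) = -6*T (h(T) = (6*T)*(-1) = -6*T)
h(k)*(-9 + √(-44 - 33)) = (-6*(-17))*(-9 + √(-44 - 33)) = 102*(-9 + √(-77)) = 102*(-9 + I*√77) = -918 + 102*I*√77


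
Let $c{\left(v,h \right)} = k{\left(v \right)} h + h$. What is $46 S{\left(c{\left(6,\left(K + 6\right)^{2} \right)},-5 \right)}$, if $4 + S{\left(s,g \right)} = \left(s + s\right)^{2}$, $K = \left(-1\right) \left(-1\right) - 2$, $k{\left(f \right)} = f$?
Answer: $5634816$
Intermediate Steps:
$K = -1$ ($K = 1 - 2 = -1$)
$c{\left(v,h \right)} = h + h v$ ($c{\left(v,h \right)} = v h + h = h v + h = h + h v$)
$S{\left(s,g \right)} = -4 + 4 s^{2}$ ($S{\left(s,g \right)} = -4 + \left(s + s\right)^{2} = -4 + \left(2 s\right)^{2} = -4 + 4 s^{2}$)
$46 S{\left(c{\left(6,\left(K + 6\right)^{2} \right)},-5 \right)} = 46 \left(-4 + 4 \left(\left(-1 + 6\right)^{2} \left(1 + 6\right)\right)^{2}\right) = 46 \left(-4 + 4 \left(5^{2} \cdot 7\right)^{2}\right) = 46 \left(-4 + 4 \left(25 \cdot 7\right)^{2}\right) = 46 \left(-4 + 4 \cdot 175^{2}\right) = 46 \left(-4 + 4 \cdot 30625\right) = 46 \left(-4 + 122500\right) = 46 \cdot 122496 = 5634816$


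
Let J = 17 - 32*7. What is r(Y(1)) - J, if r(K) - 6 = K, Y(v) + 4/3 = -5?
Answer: 620/3 ≈ 206.67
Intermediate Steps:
Y(v) = -19/3 (Y(v) = -4/3 - 5 = -19/3)
J = -207 (J = 17 - 224 = -207)
r(K) = 6 + K
r(Y(1)) - J = (6 - 19/3) - 1*(-207) = -1/3 + 207 = 620/3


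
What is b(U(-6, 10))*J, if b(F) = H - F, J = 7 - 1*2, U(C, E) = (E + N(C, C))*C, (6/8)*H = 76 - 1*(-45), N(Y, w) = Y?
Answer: 2780/3 ≈ 926.67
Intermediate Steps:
H = 484/3 (H = 4*(76 - 1*(-45))/3 = 4*(76 + 45)/3 = (4/3)*121 = 484/3 ≈ 161.33)
U(C, E) = C*(C + E) (U(C, E) = (E + C)*C = (C + E)*C = C*(C + E))
J = 5 (J = 7 - 2 = 5)
b(F) = 484/3 - F
b(U(-6, 10))*J = (484/3 - (-6)*(-6 + 10))*5 = (484/3 - (-6)*4)*5 = (484/3 - 1*(-24))*5 = (484/3 + 24)*5 = (556/3)*5 = 2780/3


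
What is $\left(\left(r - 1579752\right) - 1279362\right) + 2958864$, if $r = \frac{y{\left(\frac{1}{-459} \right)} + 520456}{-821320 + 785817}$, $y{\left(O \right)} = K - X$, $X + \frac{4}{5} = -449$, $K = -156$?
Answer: $\frac{17704517501}{177515} \approx 99735.0$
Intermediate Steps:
$X = - \frac{2249}{5}$ ($X = - \frac{4}{5} - 449 = - \frac{2249}{5} \approx -449.8$)
$y{\left(O \right)} = \frac{1469}{5}$ ($y{\left(O \right)} = -156 - - \frac{2249}{5} = -156 + \frac{2249}{5} = \frac{1469}{5}$)
$r = - \frac{2603749}{177515}$ ($r = \frac{\frac{1469}{5} + 520456}{-821320 + 785817} = \frac{2603749}{5 \left(-35503\right)} = \frac{2603749}{5} \left(- \frac{1}{35503}\right) = - \frac{2603749}{177515} \approx -14.668$)
$\left(\left(r - 1579752\right) - 1279362\right) + 2958864 = \left(\left(- \frac{2603749}{177515} - 1579752\right) - 1279362\right) + 2958864 = \left(- \frac{280432280029}{177515} - 1279362\right) + 2958864 = - \frac{507538225459}{177515} + 2958864 = \frac{17704517501}{177515}$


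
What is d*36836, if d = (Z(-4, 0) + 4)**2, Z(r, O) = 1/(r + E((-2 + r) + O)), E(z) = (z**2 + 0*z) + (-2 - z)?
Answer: 193619225/324 ≈ 5.9759e+5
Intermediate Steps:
E(z) = -2 + z**2 - z (E(z) = (z**2 + 0) + (-2 - z) = z**2 + (-2 - z) = -2 + z**2 - z)
Z(r, O) = 1/((-2 + O + r)**2 - O) (Z(r, O) = 1/(r + (-2 + ((-2 + r) + O)**2 - ((-2 + r) + O))) = 1/(r + (-2 + (-2 + O + r)**2 - (-2 + O + r))) = 1/(r + (-2 + (-2 + O + r)**2 + (2 - O - r))) = 1/(r + ((-2 + O + r)**2 - O - r)) = 1/((-2 + O + r)**2 - O))
d = 21025/1296 (d = (-1/(0 - (-2 + 0 - 4)**2) + 4)**2 = (-1/(0 - 1*(-6)**2) + 4)**2 = (-1/(0 - 1*36) + 4)**2 = (-1/(0 - 36) + 4)**2 = (-1/(-36) + 4)**2 = (-1*(-1/36) + 4)**2 = (1/36 + 4)**2 = (145/36)**2 = 21025/1296 ≈ 16.223)
d*36836 = (21025/1296)*36836 = 193619225/324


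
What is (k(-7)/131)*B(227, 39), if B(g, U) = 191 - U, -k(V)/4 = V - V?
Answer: 0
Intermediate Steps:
k(V) = 0 (k(V) = -4*(V - V) = -4*0 = 0)
(k(-7)/131)*B(227, 39) = (0/131)*(191 - 1*39) = (0*(1/131))*(191 - 39) = 0*152 = 0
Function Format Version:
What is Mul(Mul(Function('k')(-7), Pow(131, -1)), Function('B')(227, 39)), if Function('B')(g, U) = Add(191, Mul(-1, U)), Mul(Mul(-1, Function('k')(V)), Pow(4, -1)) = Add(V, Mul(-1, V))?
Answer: 0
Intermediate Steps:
Function('k')(V) = 0 (Function('k')(V) = Mul(-4, Add(V, Mul(-1, V))) = Mul(-4, 0) = 0)
Mul(Mul(Function('k')(-7), Pow(131, -1)), Function('B')(227, 39)) = Mul(Mul(0, Pow(131, -1)), Add(191, Mul(-1, 39))) = Mul(Mul(0, Rational(1, 131)), Add(191, -39)) = Mul(0, 152) = 0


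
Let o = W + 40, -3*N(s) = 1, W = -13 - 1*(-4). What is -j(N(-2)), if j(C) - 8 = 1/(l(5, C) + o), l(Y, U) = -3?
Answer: -225/28 ≈ -8.0357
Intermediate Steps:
W = -9 (W = -13 + 4 = -9)
N(s) = -⅓ (N(s) = -⅓*1 = -⅓)
o = 31 (o = -9 + 40 = 31)
j(C) = 225/28 (j(C) = 8 + 1/(-3 + 31) = 8 + 1/28 = 225/28)
-j(N(-2)) = -1*225/28 = -225/28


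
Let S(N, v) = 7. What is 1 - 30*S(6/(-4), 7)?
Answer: -209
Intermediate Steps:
1 - 30*S(6/(-4), 7) = 1 - 30*7 = 1 - 210 = -209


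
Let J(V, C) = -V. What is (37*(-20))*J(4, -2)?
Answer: 2960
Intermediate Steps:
(37*(-20))*J(4, -2) = (37*(-20))*(-1*4) = -740*(-4) = 2960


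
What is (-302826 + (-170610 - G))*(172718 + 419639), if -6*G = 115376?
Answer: -807157495340/3 ≈ -2.6905e+11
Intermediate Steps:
G = -57688/3 (G = -⅙*115376 = -57688/3 ≈ -19229.)
(-302826 + (-170610 - G))*(172718 + 419639) = (-302826 + (-170610 - 1*(-57688/3)))*(172718 + 419639) = (-302826 + (-170610 + 57688/3))*592357 = (-302826 - 454142/3)*592357 = -1362620/3*592357 = -807157495340/3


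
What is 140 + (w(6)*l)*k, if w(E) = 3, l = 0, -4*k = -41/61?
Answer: 140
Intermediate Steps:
k = 41/244 (k = -(-41)/(4*61) = -1/4*(-41/61) = 41/244 ≈ 0.16803)
140 + (w(6)*l)*k = 140 + (3*0)*(41/244) = 140 + 0*(41/244) = 140 + 0 = 140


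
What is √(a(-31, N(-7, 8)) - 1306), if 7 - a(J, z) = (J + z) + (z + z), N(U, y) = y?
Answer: 2*I*√323 ≈ 35.944*I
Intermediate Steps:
a(J, z) = 7 - J - 3*z (a(J, z) = 7 - ((J + z) + (z + z)) = 7 - ((J + z) + 2*z) = 7 - (J + 3*z) = 7 + (-J - 3*z) = 7 - J - 3*z)
√(a(-31, N(-7, 8)) - 1306) = √((7 - 1*(-31) - 3*8) - 1306) = √((7 + 31 - 24) - 1306) = √(14 - 1306) = √(-1292) = 2*I*√323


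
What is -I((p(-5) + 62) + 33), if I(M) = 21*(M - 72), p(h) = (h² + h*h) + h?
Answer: -1428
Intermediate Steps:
p(h) = h + 2*h² (p(h) = (h² + h²) + h = 2*h² + h = h + 2*h²)
I(M) = -1512 + 21*M (I(M) = 21*(-72 + M) = -1512 + 21*M)
-I((p(-5) + 62) + 33) = -(-1512 + 21*((-5*(1 + 2*(-5)) + 62) + 33)) = -(-1512 + 21*((-5*(1 - 10) + 62) + 33)) = -(-1512 + 21*((-5*(-9) + 62) + 33)) = -(-1512 + 21*((45 + 62) + 33)) = -(-1512 + 21*(107 + 33)) = -(-1512 + 21*140) = -(-1512 + 2940) = -1*1428 = -1428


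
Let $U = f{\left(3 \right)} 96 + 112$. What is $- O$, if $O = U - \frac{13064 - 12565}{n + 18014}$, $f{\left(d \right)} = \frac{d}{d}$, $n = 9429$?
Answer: $- \frac{5707645}{27443} \approx -207.98$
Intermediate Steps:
$f{\left(d \right)} = 1$
$U = 208$ ($U = 1 \cdot 96 + 112 = 96 + 112 = 208$)
$O = \frac{5707645}{27443}$ ($O = 208 - \frac{13064 - 12565}{9429 + 18014} = 208 - \frac{499}{27443} = \frac{5707645}{27443} \approx 207.98$)
$- O = \left(-1\right) \frac{5707645}{27443} = - \frac{5707645}{27443}$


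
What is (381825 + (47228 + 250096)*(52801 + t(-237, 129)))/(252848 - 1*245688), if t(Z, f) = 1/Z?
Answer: 1240251422463/565640 ≈ 2.1927e+6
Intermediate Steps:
(381825 + (47228 + 250096)*(52801 + t(-237, 129)))/(252848 - 1*245688) = (381825 + (47228 + 250096)*(52801 + 1/(-237)))/(252848 - 1*245688) = (381825 + 297324*(52801 - 1/237))/(252848 - 245688) = (381825 + 297324*(12513836/237))/7160 = (381825 + 1240221258288/79)*(1/7160) = (1240251422463/79)*(1/7160) = 1240251422463/565640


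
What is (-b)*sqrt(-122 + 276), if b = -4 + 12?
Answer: -8*sqrt(154) ≈ -99.277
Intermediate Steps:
b = 8
(-b)*sqrt(-122 + 276) = (-1*8)*sqrt(-122 + 276) = -8*sqrt(154)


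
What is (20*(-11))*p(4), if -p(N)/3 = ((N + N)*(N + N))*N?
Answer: 168960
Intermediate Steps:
p(N) = -12*N**3 (p(N) = -3*(N + N)*(N + N)*N = -3*(2*N)*(2*N)*N = -3*4*N**2*N = -12*N**3)
(20*(-11))*p(4) = (20*(-11))*(-12*4**3) = -(-2640)*64 = -220*(-768) = 168960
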